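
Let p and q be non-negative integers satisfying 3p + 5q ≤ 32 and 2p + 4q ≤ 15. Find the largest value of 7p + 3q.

(p,q)=(7,0) is feasible, giving 49.
(p,q)=(6,0) is feasible, giving 42.
The best lattice point is (7,0), giving 49.

49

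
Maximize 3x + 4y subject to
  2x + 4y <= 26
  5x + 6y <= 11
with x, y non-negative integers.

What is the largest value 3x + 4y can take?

7

Relaxing integrality, the LP optimum is 7.33 at (x,y) = (0, 1.83), which is not an integer point.
(x,y)=(1,1): 2·1+4·1=6≤26, 5·1+6·1=11≤11, objective 7.
(x,y)=(2,0): 2·2+4·0=4≤26, 5·2+6·0=10≤11, objective 6.
The best lattice point is (1,1), giving 7.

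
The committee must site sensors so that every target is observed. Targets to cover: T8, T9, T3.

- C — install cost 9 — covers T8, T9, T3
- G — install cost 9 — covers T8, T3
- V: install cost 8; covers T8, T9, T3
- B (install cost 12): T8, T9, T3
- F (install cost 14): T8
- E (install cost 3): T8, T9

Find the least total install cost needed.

8

This is a weighted set-cover instance.
V alone covers T8, T9, T3 — every target.
Total install cost: 8.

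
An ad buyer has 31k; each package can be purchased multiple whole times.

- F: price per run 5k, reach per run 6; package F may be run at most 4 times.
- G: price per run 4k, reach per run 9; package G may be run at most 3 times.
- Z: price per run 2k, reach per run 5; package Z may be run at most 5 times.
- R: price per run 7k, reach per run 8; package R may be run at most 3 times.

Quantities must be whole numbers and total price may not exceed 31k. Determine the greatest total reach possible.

This is a bounded integer knapsack.
Take 3×G, 5×Z, and 1×R: price 29 ≤ 31, reach 3·9 + 5·5 + 1·8 = 60.
Z has the best ratio (5/2) and is taken to its limit of 5; remaining capacity is filled optimally with the others.

60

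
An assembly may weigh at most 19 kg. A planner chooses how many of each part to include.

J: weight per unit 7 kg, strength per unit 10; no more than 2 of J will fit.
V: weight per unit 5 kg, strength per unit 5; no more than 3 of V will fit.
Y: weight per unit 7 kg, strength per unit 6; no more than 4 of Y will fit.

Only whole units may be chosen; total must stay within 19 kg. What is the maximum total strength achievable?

25

1×J, 1×V, and 1×Y: weight 19 ≤ 19, strength 1·10 + 1·5 + 1·6 = 21.
2×J and 1×V: weight 19 ≤ 19, strength 2·10 + 1·5 = 25.
Best is 25.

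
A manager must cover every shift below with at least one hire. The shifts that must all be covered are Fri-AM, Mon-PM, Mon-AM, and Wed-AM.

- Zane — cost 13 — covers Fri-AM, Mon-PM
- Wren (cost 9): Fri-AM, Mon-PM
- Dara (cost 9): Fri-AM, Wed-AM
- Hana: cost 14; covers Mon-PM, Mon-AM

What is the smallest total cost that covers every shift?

23

This is a weighted set-cover instance.
The greedy cost-per-new-shift heuristic would pick Wren, Dara, and Hana for 32, but a cheaper cover exists.
Choose Dara and Hana: together they cover Fri-AM, Mon-PM, Mon-AM, Wed-AM — every shift.
Total cost: 9 + 14 = 23.
No cover costs less than 23.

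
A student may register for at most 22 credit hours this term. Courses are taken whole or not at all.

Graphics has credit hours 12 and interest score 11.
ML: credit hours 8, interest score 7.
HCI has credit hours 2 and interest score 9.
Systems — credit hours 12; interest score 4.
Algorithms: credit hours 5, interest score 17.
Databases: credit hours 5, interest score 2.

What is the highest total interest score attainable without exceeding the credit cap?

37

Allowing fractional choices, the relaxed optimum would be about 39.6, but courses are indivisible.
Graphics + HCI + Algorithms: credit hours 12 + 2 + 5 = 19 ≤ 22, interest score 11 + 9 + 17 = 37.
ML + HCI + Algorithms + Databases: credit hours 8 + 2 + 5 + 5 = 20 ≤ 22, interest score 7 + 9 + 17 + 2 = 35.
Best is Graphics, HCI, and Algorithms with total interest score 37.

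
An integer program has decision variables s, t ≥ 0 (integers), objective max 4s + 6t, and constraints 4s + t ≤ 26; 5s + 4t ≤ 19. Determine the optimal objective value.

Relaxing integrality, the LP optimum is 28.50 at (s,t) = (0, 4.75), which is not an integer point.
(s,t)=(0,4): 4·0+1·4=4≤26, 5·0+4·4=16≤19, objective 24.
(s,t)=(1,3): 4·1+1·3=7≤26, 5·1+4·3=17≤19, objective 22.
Maximum is 24 at (s,t)=(0,4).

24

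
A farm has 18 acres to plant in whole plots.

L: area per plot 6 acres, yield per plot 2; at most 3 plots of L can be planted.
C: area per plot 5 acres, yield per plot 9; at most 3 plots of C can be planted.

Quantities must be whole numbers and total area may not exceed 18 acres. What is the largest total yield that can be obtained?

This is a bounded integer knapsack.
C has the best ratio (9/5); taking only C gives at most 3×9 = 27 (stopped by the area limit).
Optimal: 3×C: area 15 ≤ 18, yield 3·9 = 27.

27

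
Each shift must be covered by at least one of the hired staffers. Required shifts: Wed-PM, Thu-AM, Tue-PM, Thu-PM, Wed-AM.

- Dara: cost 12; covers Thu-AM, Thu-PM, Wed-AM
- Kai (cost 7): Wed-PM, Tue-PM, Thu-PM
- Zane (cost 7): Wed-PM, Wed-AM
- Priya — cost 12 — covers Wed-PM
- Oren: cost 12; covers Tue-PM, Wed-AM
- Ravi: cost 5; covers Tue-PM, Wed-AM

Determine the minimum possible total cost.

19

This is an integer covering problem.
The greedy cost-per-new-shift heuristic would pick Kai, Ravi, and Dara for 24, but a cheaper cover exists.
Choose Dara and Kai: together they cover Wed-PM, Thu-AM, Tue-PM, Thu-PM, Wed-AM — every shift.
Total cost: 12 + 7 = 19.
No cover costs less than 19.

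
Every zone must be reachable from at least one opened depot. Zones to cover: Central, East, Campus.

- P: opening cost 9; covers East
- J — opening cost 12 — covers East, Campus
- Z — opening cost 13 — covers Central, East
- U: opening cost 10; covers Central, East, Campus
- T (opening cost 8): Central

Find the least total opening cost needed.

10

This is an integer covering problem.
U alone covers Central, East, Campus — every zone.
Total opening cost: 10.
No cover costs less than 10.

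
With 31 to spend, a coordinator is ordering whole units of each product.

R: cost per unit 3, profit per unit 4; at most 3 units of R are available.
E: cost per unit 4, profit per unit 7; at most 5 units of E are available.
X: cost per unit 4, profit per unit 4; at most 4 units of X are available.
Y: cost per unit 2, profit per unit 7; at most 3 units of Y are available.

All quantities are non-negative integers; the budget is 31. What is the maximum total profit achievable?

61

This is a bounded integer knapsack.
Y has the best ratio (7/2); taking only Y gives at most 3×7 = 21 (stopped by the supply cap of 3).
Mixing does better — 3×R, 4×E, and 3×Y: cost 31 ≤ 31, profit 3·4 + 4·7 + 3·7 = 61.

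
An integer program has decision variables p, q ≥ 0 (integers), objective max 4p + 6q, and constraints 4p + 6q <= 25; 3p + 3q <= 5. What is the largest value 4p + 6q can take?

6

(p,q)=(0,1): 4·0+6·1=6≤25, 3·0+3·1=3≤5, objective 6.
(p,q)=(1,0): 4·1+6·0=4≤25, 3·1+3·0=3≤5, objective 4.
(p,q)=(0,0): 4·0+6·0=0≤25, 3·0+3·0=0≤5, objective 0.
Maximum is 6 at (p,q)=(0,1).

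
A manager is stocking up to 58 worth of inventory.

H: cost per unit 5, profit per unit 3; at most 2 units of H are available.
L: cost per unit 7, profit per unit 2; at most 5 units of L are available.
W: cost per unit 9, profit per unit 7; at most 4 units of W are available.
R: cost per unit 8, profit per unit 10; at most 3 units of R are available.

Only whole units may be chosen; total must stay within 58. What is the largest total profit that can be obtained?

R has the best ratio (10/8); taking only R gives at most 3×10 = 30 (stopped by the supply cap of 3).
Mixing does better — 1×H, 3×W, and 3×R: cost 56 ≤ 58, profit 1·3 + 3·7 + 3·10 = 54.

54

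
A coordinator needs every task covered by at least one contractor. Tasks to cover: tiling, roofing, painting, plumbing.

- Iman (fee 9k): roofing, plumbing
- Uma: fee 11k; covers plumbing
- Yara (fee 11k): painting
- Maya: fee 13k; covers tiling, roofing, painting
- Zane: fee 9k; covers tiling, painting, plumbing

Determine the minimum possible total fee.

Choose Iman and Zane: together they cover tiling, roofing, painting, plumbing — every task.
Total fee: 9 + 9 = 18.
No cover costs less than 18.

18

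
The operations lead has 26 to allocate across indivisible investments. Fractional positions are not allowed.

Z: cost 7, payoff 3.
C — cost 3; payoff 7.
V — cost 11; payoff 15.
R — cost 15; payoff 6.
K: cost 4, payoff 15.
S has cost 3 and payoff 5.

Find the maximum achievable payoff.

Take C, V, K, and S: cost 3 + 11 + 4 + 3 = 21 ≤ 26, payoff 7 + 15 + 15 + 5 = 42.
No other feasible combination does better.

42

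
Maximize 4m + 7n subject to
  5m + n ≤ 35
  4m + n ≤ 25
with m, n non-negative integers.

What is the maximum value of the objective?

175

(m,n)=(0,25): 5·0+1·25=25≤35, 4·0+1·25=25≤25, objective 175.
(m,n)=(0,24): 5·0+1·24=24≤35, 4·0+1·24=24≤25, objective 168.
Maximum is 175 at (m,n)=(0,25).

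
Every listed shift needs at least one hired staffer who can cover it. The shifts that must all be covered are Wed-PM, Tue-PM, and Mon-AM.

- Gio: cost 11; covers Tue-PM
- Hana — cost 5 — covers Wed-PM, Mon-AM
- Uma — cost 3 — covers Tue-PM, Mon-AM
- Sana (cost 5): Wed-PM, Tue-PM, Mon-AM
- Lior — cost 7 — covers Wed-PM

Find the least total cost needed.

The greedy cost-per-new-shift heuristic would pick Uma and Hana for 8, but a cheaper cover exists.
Sana alone covers Wed-PM, Tue-PM, Mon-AM — every shift.
Total cost: 5.
No cover costs less than 5.

5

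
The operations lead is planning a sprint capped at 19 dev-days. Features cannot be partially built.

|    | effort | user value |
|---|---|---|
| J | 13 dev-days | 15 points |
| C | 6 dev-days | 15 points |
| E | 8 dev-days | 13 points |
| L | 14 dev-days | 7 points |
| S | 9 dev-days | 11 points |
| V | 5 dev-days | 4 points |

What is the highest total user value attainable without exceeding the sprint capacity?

Treat it as a binary knapsack problem.
Allowing fractional choices, the relaxed optimum would be about 34.1, but features are indivisible.
C + E: effort 6 + 8 = 14 ≤ 19, user value 15 + 13 = 28.
C + E + V: effort 6 + 8 + 5 = 19 ≤ 19, user value 15 + 13 + 4 = 32.
J + C: effort 13 + 6 = 19 ≤ 19, user value 15 + 15 = 30.
Best is C, E, and V with total user value 32.

32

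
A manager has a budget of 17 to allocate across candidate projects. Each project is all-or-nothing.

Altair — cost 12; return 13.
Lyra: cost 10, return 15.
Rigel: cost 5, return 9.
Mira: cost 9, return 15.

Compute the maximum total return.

Allowing fractional choices, the relaxed optimum would be about 28.5, but projects are indivisible.
Rigel + Mira: cost 5 + 9 = 14 ≤ 17, return 9 + 15 = 24.
Altair + Rigel: cost 12 + 5 = 17 ≤ 17, return 13 + 9 = 22.
Lyra + Rigel: cost 10 + 5 = 15 ≤ 17, return 15 + 9 = 24.
The maximum return is 24; one optimal choice is Rigel and Mira.

24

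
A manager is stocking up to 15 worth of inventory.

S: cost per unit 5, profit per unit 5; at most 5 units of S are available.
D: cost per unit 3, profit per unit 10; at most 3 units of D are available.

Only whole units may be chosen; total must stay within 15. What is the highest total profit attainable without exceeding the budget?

This is a bounded integer knapsack.
Take 1×S and 3×D: cost 14 ≤ 15, profit 1·5 + 3·10 = 35.
D has the best ratio (10/3) and is taken to its limit of 3; remaining capacity is filled optimally with the others.

35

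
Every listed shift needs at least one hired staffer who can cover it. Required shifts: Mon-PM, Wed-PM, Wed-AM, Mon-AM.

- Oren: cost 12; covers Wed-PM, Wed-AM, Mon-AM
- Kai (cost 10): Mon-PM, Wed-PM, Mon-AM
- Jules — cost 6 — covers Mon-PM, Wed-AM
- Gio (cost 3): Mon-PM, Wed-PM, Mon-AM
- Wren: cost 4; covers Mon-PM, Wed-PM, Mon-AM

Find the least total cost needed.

Choose Jules and Gio: together they cover Mon-PM, Wed-PM, Wed-AM, Mon-AM — every shift.
Total cost: 6 + 3 = 9.
No cover costs less than 9.

9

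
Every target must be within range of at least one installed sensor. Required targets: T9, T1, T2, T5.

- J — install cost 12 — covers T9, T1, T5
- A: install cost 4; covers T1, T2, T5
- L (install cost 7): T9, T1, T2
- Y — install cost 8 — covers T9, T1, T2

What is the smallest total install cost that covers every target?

11

This is an integer covering problem.
Choose A and L: together they cover T9, T1, T2, T5 — every target.
Total install cost: 4 + 7 = 11.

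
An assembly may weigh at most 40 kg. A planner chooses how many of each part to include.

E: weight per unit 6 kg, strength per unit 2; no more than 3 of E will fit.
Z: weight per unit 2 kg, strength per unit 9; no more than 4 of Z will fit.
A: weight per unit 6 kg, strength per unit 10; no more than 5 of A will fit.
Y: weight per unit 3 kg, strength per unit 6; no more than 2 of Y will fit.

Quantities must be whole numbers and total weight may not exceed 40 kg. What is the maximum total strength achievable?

Take 4×Z, 4×A, and 2×Y: weight 38 ≤ 40, strength 4·9 + 4·10 + 2·6 = 88.
Z has the best ratio (9/2) and is taken to its limit of 4; remaining capacity is filled optimally with the others.

88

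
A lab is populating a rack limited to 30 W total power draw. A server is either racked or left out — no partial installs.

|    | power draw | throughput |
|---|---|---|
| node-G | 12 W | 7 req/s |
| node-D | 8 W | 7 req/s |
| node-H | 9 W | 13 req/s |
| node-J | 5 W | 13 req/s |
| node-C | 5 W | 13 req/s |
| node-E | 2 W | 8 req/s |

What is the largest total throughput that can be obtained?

54

Take node-D, node-H, node-J, node-C, and node-E: power draw 8 + 9 + 5 + 5 + 2 = 29 ≤ 30, throughput 7 + 13 + 13 + 13 + 8 = 54.
No other feasible combination does better.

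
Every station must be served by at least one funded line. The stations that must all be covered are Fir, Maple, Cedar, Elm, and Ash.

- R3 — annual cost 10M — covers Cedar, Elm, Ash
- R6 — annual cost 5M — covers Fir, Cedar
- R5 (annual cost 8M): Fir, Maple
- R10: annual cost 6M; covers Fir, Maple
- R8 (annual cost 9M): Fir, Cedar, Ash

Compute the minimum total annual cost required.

16

The greedy cost-per-new-station heuristic would pick R6, R3, and R10 for 21, but a cheaper cover exists.
Choose R3 and R10: together they cover Fir, Maple, Cedar, Elm, Ash — every station.
Total annual cost: 10 + 6 = 16.
No cover costs less than 16.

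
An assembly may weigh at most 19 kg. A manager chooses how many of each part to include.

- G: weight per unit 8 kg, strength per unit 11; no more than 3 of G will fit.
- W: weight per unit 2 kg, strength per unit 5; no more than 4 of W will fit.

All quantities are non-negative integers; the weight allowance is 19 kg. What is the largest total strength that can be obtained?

31

This is a bounded integer knapsack.
W has the best ratio (5/2); taking only W gives at most 4×5 = 20 (stopped by the supply cap of 4).
Mixing does better — 1×G and 4×W: weight 16 ≤ 19, strength 1·11 + 4·5 = 31.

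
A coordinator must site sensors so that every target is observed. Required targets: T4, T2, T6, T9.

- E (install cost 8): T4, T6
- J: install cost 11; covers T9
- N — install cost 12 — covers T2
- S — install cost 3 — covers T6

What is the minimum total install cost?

This is an integer covering problem.
The greedy cost-per-new-target heuristic would pick S, E, J, and N for 34, but a cheaper cover exists.
Choose E, J, and N: together they cover T4, T2, T6, T9 — every target.
Total install cost: 8 + 11 + 12 = 31.
No cover costs less than 31.

31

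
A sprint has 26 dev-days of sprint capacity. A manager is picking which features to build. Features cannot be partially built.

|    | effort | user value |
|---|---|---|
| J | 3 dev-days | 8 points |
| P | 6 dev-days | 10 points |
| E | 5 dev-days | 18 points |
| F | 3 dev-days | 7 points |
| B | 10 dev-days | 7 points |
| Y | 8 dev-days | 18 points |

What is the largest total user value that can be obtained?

61

Allowing fractional choices, the relaxed optimum would be about 61.7, but features are indivisible.
J + P + E + F + Y: effort 3 + 6 + 5 + 3 + 8 = 25 ≤ 26, user value 8 + 10 + 18 + 7 + 18 = 61.
J + P + E + Y: effort 3 + 6 + 5 + 8 = 22 ≤ 26, user value 8 + 10 + 18 + 18 = 54.
Best is J, P, E, F, and Y with total user value 61.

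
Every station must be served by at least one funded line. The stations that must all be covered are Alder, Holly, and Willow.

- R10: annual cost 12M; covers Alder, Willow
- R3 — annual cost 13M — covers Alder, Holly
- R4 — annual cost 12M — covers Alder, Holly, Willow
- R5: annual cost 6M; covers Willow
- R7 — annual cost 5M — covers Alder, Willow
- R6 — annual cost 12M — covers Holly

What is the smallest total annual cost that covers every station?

12

The greedy cost-per-new-station heuristic would pick R7 and R4 for 17, but a cheaper cover exists.
R4 alone covers Alder, Holly, Willow — every station.
Total annual cost: 12.
No cover costs less than 12.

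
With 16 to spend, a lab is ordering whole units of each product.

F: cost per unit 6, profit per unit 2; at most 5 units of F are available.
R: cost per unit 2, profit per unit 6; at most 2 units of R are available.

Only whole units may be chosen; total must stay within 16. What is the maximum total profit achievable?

16

Take 2×F and 2×R: cost 16 ≤ 16, profit 2·2 + 2·6 = 16.
R has the best ratio (6/2) and is taken to its limit of 2; remaining capacity is filled optimally with the others.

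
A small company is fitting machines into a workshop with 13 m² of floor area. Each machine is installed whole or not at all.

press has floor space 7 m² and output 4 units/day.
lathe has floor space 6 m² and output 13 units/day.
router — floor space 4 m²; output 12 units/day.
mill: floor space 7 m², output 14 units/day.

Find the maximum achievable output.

Take lathe and mill: floor space 6 + 7 = 13 ≤ 13, output 13 + 14 = 27.
No other feasible combination does better.

27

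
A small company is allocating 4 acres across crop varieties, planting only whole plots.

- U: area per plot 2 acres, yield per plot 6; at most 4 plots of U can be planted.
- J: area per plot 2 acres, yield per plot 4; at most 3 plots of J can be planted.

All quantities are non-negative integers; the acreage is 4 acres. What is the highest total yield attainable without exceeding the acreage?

12

1×U and 1×J: area 4 ≤ 4, yield 1·6 + 1·4 = 10.
2×U: area 4 ≤ 4, yield 2·6 = 12.
Best is 12.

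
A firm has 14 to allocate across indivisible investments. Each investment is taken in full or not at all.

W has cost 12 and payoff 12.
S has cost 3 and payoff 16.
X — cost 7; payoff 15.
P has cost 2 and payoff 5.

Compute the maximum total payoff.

S + X + P: cost 3 + 7 + 2 = 12 ≤ 14, payoff 16 + 15 + 5 = 36.
S + X: cost 3 + 7 = 10 ≤ 14, payoff 16 + 15 = 31.
Best is S, X, and P with total payoff 36.

36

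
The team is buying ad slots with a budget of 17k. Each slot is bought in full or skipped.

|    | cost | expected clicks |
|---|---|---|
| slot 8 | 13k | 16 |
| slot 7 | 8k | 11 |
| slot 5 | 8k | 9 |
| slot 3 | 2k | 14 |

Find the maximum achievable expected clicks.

30

This is an integer program with binary decision variables.
slot 5 + slot 3: cost 8 + 2 = 10 ≤ 17, expected clicks 9 + 14 = 23.
slot 7 + slot 3: cost 8 + 2 = 10 ≤ 17, expected clicks 11 + 14 = 25.
slot 8 + slot 3: cost 13 + 2 = 15 ≤ 17, expected clicks 16 + 14 = 30.
Best is slot 8 and slot 3 with total expected clicks 30.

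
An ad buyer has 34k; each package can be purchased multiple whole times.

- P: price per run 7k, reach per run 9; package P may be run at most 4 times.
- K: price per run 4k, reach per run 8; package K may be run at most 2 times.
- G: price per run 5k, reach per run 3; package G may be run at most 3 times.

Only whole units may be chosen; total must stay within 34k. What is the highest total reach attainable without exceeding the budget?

46

3×P, 2×K, and 1×G: price 34 ≤ 34, reach 3·9 + 2·8 + 1·3 = 46.
4×P and 1×K: price 32 ≤ 34, reach 4·9 + 1·8 = 44.
Best is 46.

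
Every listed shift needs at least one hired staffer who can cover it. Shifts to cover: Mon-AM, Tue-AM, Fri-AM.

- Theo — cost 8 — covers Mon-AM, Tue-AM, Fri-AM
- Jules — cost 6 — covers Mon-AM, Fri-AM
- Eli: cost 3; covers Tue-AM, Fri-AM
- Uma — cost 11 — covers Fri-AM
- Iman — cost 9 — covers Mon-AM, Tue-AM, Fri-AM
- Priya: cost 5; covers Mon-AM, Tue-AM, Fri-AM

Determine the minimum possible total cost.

The greedy cost-per-new-shift heuristic would pick Eli and Priya for 8, but a cheaper cover exists.
Priya alone covers Mon-AM, Tue-AM, Fri-AM — every shift.
Total cost: 5.
No cover costs less than 5.

5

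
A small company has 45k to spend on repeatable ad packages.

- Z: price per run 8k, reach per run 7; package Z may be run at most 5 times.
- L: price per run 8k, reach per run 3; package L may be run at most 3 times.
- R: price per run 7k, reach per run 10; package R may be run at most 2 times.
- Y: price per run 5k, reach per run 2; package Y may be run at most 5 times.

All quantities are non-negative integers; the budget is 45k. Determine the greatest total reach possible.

R has the best ratio (10/7); taking only R gives at most 2×10 = 20 (stopped by the supply cap of 2).
Mixing does better — 3×Z, 2×R, and 1×Y: price 43 ≤ 45, reach 3·7 + 2·10 + 1·2 = 43.

43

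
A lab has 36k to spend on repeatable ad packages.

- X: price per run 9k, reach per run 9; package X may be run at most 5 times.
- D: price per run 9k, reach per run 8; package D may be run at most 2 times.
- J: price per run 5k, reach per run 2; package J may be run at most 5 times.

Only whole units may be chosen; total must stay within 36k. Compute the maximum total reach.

Take 4×X: price 36 ≤ 36, reach 4·9 = 36.
No other integer combination yields more.

36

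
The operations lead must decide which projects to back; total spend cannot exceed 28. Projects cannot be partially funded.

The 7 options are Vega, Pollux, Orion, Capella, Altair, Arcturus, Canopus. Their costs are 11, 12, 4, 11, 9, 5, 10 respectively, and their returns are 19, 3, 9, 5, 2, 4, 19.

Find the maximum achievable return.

47

Allowing fractional choices, the relaxed optimum would be about 49.4, but projects are indivisible.
Vega + Arcturus + Canopus: cost 11 + 5 + 10 = 26 ≤ 28, return 19 + 4 + 19 = 42.
Vega + Orion + Canopus: cost 11 + 4 + 10 = 25 ≤ 28, return 19 + 9 + 19 = 47.
Best is Vega, Orion, and Canopus with total return 47.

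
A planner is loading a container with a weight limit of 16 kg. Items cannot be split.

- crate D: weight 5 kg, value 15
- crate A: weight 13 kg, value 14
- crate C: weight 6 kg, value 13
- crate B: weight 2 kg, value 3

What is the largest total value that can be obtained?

crate D + crate C + crate B: weight 5 + 6 + 2 = 13 ≤ 16, value 15 + 13 + 3 = 31.
crate D + crate C: weight 5 + 6 = 11 ≤ 16, value 15 + 13 = 28.
crate D + crate B: weight 5 + 2 = 7 ≤ 16, value 15 + 3 = 18.
Best is crate D, crate C, and crate B with total value 31.

31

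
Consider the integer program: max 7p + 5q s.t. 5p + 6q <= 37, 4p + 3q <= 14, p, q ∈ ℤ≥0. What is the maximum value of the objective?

24

(p,q)=(2,2) is feasible, giving 24.
(p,q)=(1,3) is feasible, giving 22.
The best lattice point is (2,2), giving 24.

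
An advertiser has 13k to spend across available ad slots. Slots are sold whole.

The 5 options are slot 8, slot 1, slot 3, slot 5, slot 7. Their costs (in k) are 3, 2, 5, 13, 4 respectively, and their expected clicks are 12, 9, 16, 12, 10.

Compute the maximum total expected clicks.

38

This is an integer program with binary decision variables.
Take slot 8, slot 3, and slot 7: cost 3 + 5 + 4 = 12 ≤ 13, expected clicks 12 + 16 + 10 = 38.
No other feasible combination does better.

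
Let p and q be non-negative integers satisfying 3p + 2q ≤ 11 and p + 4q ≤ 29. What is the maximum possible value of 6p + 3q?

Relaxing integrality, the LP optimum is 22.00 at (p,q) = (3.67, 0), which is not an integer point.
(p,q)=(3,1): 3·3+2·1=11≤11, 1·3+4·1=7≤29, objective 21.
(p,q)=(3,0): 3·3+2·0=9≤11, 1·3+4·0=3≤29, objective 18.
(p,q)=(2,2): 3·2+2·2=10≤11, 1·2+4·2=10≤29, objective 18.
(p,q)=(2,1): 3·2+2·1=8≤11, 1·2+4·1=6≤29, objective 15.
The best lattice point is (3,1), giving 21.

21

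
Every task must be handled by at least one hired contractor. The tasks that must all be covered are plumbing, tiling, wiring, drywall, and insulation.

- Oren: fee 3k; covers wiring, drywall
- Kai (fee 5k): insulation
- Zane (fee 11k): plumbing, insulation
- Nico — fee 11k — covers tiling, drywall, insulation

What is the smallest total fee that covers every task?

25

The greedy cost-per-new-task heuristic would pick Oren, Kai, Zane, and Nico for 30, but a cheaper cover exists.
Choose Oren, Zane, and Nico: together they cover plumbing, tiling, wiring, drywall, insulation — every task.
Total fee: 3 + 11 + 11 = 25.
No cover costs less than 25.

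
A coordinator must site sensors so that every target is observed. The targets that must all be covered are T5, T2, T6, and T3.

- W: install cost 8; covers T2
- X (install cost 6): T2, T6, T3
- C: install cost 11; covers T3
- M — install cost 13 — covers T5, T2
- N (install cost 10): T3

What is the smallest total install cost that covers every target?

19

Choose X and M: together they cover T5, T2, T6, T3 — every target.
Total install cost: 6 + 13 = 19.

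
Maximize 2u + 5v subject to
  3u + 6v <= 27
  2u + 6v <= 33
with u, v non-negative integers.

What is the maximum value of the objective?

Relaxing integrality, the LP optimum is 22.50 at (u,v) = (0, 4.5), which is not an integer point.
(u,v)=(1,4): 3·1+6·4=27≤27, 2·1+6·4=26≤33, objective 22.
(u,v)=(0,4): 3·0+6·4=24≤27, 2·0+6·4=24≤33, objective 20.
(u,v)=(2,3): 3·2+6·3=24≤27, 2·2+6·3=22≤33, objective 19.
(u,v)=(1,3): 3·1+6·3=21≤27, 2·1+6·3=20≤33, objective 17.
The best lattice point is (1,4), giving 22.

22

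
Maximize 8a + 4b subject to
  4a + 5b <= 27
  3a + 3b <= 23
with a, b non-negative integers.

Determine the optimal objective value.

Relaxing integrality, the LP optimum is 54.00 at (a,b) = (6.75, 0), which is not an integer point.
(a,b)=(6,0) is feasible, giving 48.
(a,b)=(5,1) is feasible, giving 44.
(a,b)=(5,0) is feasible, giving 40.
No feasible integer point exceeds 48.

48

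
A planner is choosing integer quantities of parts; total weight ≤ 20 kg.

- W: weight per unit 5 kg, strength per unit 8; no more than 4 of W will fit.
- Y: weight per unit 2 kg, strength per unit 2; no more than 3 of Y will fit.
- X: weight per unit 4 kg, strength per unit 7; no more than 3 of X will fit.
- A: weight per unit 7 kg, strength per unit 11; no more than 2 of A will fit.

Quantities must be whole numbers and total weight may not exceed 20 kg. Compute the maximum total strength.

33

X has the best ratio (7/4); taking only X gives at most 3×7 = 21 (stopped by the supply cap of 3).
Mixing does better — 1×W, 2×X, and 1×A: weight 20 ≤ 20, strength 1·8 + 2·7 + 1·11 = 33.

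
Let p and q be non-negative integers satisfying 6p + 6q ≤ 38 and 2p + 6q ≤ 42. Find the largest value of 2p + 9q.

54

(p,q)=(0,6) is feasible, giving 54.
(p,q)=(1,5) is feasible, giving 47.
(p,q)=(0,5) is feasible, giving 45.
Maximum is 54 at (p,q)=(0,6).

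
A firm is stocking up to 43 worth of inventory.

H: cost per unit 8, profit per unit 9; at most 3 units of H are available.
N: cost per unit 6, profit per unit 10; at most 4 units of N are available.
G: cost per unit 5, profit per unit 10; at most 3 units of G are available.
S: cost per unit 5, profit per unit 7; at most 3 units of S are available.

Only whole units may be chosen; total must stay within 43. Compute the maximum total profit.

74

2×N, 3×G, and 3×S: cost 42 ≤ 43, profit 2·10 + 3·10 + 3·7 = 71.
3×N, 3×G, and 2×S: cost 43 ≤ 43, profit 3·10 + 3·10 + 2·7 = 74.
Best is 74.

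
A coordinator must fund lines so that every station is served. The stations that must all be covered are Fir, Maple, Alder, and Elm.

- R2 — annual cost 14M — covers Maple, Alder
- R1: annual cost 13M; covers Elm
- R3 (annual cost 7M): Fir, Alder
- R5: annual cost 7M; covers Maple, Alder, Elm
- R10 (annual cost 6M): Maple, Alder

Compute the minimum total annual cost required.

This is an integer covering problem.
Choose R3 and R5: together they cover Fir, Maple, Alder, Elm — every station.
Total annual cost: 7 + 7 = 14.
No cover costs less than 14.

14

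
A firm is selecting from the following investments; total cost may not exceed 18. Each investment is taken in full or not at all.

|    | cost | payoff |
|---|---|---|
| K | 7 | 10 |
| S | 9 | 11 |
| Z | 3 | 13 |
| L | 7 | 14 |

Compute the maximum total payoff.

K + Z + L: cost 7 + 3 + 7 = 17 ≤ 18, payoff 10 + 13 + 14 = 37.
Z + L: cost 3 + 7 = 10 ≤ 18, payoff 13 + 14 = 27.
Best is K, Z, and L with total payoff 37.

37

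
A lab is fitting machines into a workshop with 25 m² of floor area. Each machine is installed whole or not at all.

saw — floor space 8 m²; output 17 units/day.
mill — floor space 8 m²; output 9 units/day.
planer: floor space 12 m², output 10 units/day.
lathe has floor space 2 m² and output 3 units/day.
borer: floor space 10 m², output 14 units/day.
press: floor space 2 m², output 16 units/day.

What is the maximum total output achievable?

Allowing fractional choices, the relaxed optimum would be about 53.4, but machines are indivisible.
saw + planer + lathe + press: floor space 8 + 12 + 2 + 2 = 24 ≤ 25, output 17 + 10 + 3 + 16 = 46.
saw + borer + press: floor space 8 + 10 + 2 = 20 ≤ 25, output 17 + 14 + 16 = 47.
saw + lathe + borer + press: floor space 8 + 2 + 10 + 2 = 22 ≤ 25, output 17 + 3 + 14 + 16 = 50.
Best is saw, lathe, borer, and press with total output 50.

50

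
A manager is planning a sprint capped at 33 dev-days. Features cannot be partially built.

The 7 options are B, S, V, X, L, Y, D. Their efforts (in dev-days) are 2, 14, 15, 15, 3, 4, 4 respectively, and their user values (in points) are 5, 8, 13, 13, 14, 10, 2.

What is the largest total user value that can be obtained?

44

Allowing fractional choices, the relaxed optimum would be about 49.8, but features are indivisible.
B + V + L + Y + D: effort 2 + 15 + 3 + 4 + 4 = 28 ≤ 33, user value 5 + 13 + 14 + 10 + 2 = 44.
B + V + L + Y: effort 2 + 15 + 3 + 4 = 24 ≤ 33, user value 5 + 13 + 14 + 10 = 42.
B + X + L + Y + D: effort 2 + 15 + 3 + 4 + 4 = 28 ≤ 33, user value 5 + 13 + 14 + 10 + 2 = 44.
The maximum user value is 44; one optimal choice is B, V, L, Y, and D.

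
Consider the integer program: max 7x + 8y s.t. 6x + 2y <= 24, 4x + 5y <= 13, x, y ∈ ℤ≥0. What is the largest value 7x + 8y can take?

The continuous relaxation peaks at (3.25, 0) with value 22.75; rounding to a feasible lattice point costs some objective.
(x,y)=(2,1): 6·2+2·1=14≤24, 4·2+5·1=13≤13, objective 22.
(x,y)=(3,0): 6·3+2·0=18≤24, 4·3+5·0=12≤13, objective 21.
(x,y)=(1,1): 6·1+2·1=8≤24, 4·1+5·1=9≤13, objective 15.
(x,y)=(2,0): 6·2+2·0=12≤24, 4·2+5·0=8≤13, objective 14.
Maximum is 22 at (x,y)=(2,1).

22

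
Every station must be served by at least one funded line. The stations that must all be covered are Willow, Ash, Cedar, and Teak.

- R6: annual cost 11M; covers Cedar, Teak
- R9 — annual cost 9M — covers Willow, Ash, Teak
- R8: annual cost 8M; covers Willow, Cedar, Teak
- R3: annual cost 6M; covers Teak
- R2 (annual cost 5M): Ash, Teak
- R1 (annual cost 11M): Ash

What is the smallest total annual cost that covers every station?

Choose R8 and R2: together they cover Willow, Ash, Cedar, Teak — every station.
Total annual cost: 8 + 5 = 13.
No cover costs less than 13.

13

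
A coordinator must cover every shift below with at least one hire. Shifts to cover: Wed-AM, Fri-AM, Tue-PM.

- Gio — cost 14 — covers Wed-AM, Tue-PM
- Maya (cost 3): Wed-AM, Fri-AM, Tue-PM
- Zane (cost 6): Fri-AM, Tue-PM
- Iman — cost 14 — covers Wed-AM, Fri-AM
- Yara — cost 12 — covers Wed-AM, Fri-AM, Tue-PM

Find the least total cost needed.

3

Maya alone covers Wed-AM, Fri-AM, Tue-PM — every shift.
Total cost: 3.
No cover costs less than 3.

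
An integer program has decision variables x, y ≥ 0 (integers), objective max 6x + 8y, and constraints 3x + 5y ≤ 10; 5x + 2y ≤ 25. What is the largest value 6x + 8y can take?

18

The continuous relaxation peaks at (3.33, 0) with value 20.00; rounding to a feasible lattice point costs some objective.
(x,y)=(3,0): 3·3+5·0=9≤10, 5·3+2·0=15≤25, objective 18.
(x,y)=(2,0): 3·2+5·0=6≤10, 5·2+2·0=10≤25, objective 12.
Maximum is 18 at (x,y)=(3,0).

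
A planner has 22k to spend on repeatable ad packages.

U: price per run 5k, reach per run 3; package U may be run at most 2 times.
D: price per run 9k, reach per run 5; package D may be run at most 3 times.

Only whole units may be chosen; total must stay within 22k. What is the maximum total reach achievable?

11

U has the best ratio (3/5); taking only U gives at most 2×3 = 6 (stopped by the supply cap of 2).
Mixing does better — 2×U and 1×D: price 19 ≤ 22, reach 2·3 + 1·5 = 11.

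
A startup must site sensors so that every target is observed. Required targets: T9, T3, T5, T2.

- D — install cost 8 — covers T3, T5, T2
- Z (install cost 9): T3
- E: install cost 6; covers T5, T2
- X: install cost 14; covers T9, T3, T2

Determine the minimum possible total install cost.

This is an integer covering problem.
The greedy cost-per-new-target heuristic would pick D and X for 22, but a cheaper cover exists.
Choose E and X: together they cover T9, T3, T5, T2 — every target.
Total install cost: 6 + 14 = 20.
No cover costs less than 20.

20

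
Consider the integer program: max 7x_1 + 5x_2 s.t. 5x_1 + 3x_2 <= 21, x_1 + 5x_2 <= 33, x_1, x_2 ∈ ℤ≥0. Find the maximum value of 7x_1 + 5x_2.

(x_1,x_2)=(1,5): 5·1+3·5=20≤21, 1·1+5·5=26≤33, objective 32.
(x_1,x_2)=(0,6): 5·0+3·6=18≤21, 1·0+5·6=30≤33, objective 30.
(x_1,x_2)=(1,4): 5·1+3·4=17≤21, 1·1+5·4=21≤33, objective 27.
Maximum is 32 at (x_1,x_2)=(1,5).

32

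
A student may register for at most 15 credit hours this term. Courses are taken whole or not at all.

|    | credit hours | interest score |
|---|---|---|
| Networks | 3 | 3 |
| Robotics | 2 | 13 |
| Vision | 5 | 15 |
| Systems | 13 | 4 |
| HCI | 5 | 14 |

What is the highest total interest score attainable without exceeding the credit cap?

This is a 0-1 knapsack instance.
Robotics + Vision + HCI: credit hours 2 + 5 + 5 = 12 ≤ 15, interest score 13 + 15 + 14 = 42.
Networks + Robotics + Vision + HCI: credit hours 3 + 2 + 5 + 5 = 15 ≤ 15, interest score 3 + 13 + 15 + 14 = 45.
Best is Networks, Robotics, Vision, and HCI with total interest score 45.

45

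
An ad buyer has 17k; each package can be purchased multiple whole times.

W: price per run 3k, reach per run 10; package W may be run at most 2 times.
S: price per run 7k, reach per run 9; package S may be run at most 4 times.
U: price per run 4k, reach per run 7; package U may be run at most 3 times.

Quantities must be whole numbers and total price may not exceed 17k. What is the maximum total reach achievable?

W has the best ratio (10/3); taking only W gives at most 2×10 = 20 (stopped by the supply cap of 2).
Mixing does better — 2×W, 1×S, and 1×U: price 17 ≤ 17, reach 2·10 + 1·9 + 1·7 = 36.

36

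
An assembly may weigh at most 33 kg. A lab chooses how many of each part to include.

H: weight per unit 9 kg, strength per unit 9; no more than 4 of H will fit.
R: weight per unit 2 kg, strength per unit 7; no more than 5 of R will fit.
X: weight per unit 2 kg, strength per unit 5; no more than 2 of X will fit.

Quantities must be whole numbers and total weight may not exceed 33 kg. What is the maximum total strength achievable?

2×H, 5×R, and 2×X: weight 32 ≤ 33, strength 2·9 + 5·7 + 2·5 = 63.
2×H, 5×R, and 1×X: weight 30 ≤ 33, strength 2·9 + 5·7 + 1·5 = 58.
Best is 63.

63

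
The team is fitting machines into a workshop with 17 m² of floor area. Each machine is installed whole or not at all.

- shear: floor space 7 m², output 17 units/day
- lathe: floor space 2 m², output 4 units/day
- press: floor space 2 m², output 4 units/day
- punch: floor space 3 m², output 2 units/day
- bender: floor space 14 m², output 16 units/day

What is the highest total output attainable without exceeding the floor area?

shear + lathe + punch: floor space 7 + 2 + 3 = 12 ≤ 17, output 17 + 4 + 2 = 23.
shear + lathe + press + punch: floor space 7 + 2 + 2 + 3 = 14 ≤ 17, output 17 + 4 + 4 + 2 = 27.
shear + lathe + press: floor space 7 + 2 + 2 = 11 ≤ 17, output 17 + 4 + 4 = 25.
Best is shear, lathe, press, and punch with total output 27.

27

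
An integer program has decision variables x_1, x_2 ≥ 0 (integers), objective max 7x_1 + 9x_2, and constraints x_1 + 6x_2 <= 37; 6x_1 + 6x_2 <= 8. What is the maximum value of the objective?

9

Relaxing integrality, the LP optimum is 12.00 at (x_1,x_2) = (0, 1.33), which is not an integer point.
(x_1,x_2)=(0,1): 1·0+6·1=6≤37, 6·0+6·1=6≤8, objective 9.
(x_1,x_2)=(1,0): 1·1+6·0=1≤37, 6·1+6·0=6≤8, objective 7.
(x_1,x_2)=(0,0): 1·0+6·0=0≤37, 6·0+6·0=0≤8, objective 0.
The best lattice point is (0,1), giving 9.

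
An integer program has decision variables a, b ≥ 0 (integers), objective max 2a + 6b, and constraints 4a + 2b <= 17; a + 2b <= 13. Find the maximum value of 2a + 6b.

Relaxing integrality, the LP optimum is 39.00 at (a,b) = (0, 6.5), which is not an integer point.
(a,b)=(1,6) is feasible, giving 38.
(a,b)=(0,6) is feasible, giving 36.
(a,b)=(1,5) is feasible, giving 32.
Maximum is 38 at (a,b)=(1,6).

38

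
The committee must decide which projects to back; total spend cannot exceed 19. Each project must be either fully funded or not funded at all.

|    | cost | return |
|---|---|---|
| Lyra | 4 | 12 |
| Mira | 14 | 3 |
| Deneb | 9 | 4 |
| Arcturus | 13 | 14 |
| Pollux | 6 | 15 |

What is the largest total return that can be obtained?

31

Take Lyra, Deneb, and Pollux: cost 4 + 9 + 6 = 19 ≤ 19, return 12 + 4 + 15 = 31.
No other feasible combination does better.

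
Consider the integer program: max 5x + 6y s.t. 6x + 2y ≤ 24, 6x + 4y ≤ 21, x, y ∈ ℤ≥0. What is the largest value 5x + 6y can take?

(x,y)=(0,5): 6·0+2·5=10≤24, 6·0+4·5=20≤21, objective 30.
(x,y)=(0,4): 6·0+2·4=8≤24, 6·0+4·4=16≤21, objective 24.
Maximum is 30 at (x,y)=(0,5).

30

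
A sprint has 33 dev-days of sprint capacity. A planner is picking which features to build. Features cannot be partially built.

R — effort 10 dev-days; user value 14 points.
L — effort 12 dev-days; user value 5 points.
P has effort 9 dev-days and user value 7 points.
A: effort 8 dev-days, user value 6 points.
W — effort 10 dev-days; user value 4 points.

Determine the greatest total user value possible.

27

This is a 0-1 knapsack instance.
Allowing fractional choices, the relaxed optimum would be about 29.5, but features are indivisible.
R + P + W: effort 10 + 9 + 10 = 29 ≤ 33, user value 14 + 7 + 4 = 25.
R + L + P: effort 10 + 12 + 9 = 31 ≤ 33, user value 14 + 5 + 7 = 26.
R + P + A: effort 10 + 9 + 8 = 27 ≤ 33, user value 14 + 7 + 6 = 27.
Best is R, P, and A with total user value 27.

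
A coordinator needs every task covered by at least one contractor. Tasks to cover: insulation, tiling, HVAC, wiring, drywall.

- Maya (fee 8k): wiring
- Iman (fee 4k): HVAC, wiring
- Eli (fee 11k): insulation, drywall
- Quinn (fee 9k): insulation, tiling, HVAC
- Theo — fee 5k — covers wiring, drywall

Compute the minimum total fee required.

14

The greedy cost-per-new-task heuristic would pick Iman, Quinn, and Theo for 18, but a cheaper cover exists.
Choose Quinn and Theo: together they cover insulation, tiling, HVAC, wiring, drywall — every task.
Total fee: 9 + 5 = 14.
No cover costs less than 14.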